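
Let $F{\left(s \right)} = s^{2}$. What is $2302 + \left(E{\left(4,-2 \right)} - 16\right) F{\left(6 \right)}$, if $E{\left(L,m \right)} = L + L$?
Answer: $2014$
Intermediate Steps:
$E{\left(L,m \right)} = 2 L$
$2302 + \left(E{\left(4,-2 \right)} - 16\right) F{\left(6 \right)} = 2302 + \left(2 \cdot 4 - 16\right) 6^{2} = 2302 + \left(8 - 16\right) 36 = 2302 - 288 = 2014$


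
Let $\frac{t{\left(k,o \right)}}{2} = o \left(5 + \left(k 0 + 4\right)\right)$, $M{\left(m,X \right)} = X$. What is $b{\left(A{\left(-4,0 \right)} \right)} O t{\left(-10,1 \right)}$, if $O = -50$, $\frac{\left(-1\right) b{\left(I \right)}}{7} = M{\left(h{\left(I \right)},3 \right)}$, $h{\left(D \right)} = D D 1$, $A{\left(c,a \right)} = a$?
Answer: $18900$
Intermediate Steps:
$h{\left(D \right)} = D^{2}$ ($h{\left(D \right)} = D^{2} \cdot 1 = D^{2}$)
$b{\left(I \right)} = -21$ ($b{\left(I \right)} = \left(-7\right) 3 = -21$)
$t{\left(k,o \right)} = 18 o$ ($t{\left(k,o \right)} = 2 o \left(5 + \left(k 0 + 4\right)\right) = 2 o \left(5 + \left(0 + 4\right)\right) = 2 o \left(5 + 4\right) = 2 o 9 = 2 \cdot 9 o = 18 o$)
$b{\left(A{\left(-4,0 \right)} \right)} O t{\left(-10,1 \right)} = \left(-21\right) \left(-50\right) 18 \cdot 1 = 1050 \cdot 18 = 18900$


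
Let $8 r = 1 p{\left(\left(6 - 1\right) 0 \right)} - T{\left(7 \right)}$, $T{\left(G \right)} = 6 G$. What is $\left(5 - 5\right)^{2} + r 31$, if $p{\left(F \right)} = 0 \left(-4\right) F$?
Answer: $- \frac{651}{4} \approx -162.75$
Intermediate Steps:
$p{\left(F \right)} = 0$ ($p{\left(F \right)} = 0 F = 0$)
$r = - \frac{21}{4}$ ($r = \frac{1 \cdot 0 - 6 \cdot 7}{8} = \frac{0 - 42}{8} = \frac{1}{8} \left(-42\right) = - \frac{21}{4} \approx -5.25$)
$\left(5 - 5\right)^{2} + r 31 = \left(5 - 5\right)^{2} - \frac{651}{4} = 0^{2} - \frac{651}{4} = 0 - \frac{651}{4} = - \frac{651}{4}$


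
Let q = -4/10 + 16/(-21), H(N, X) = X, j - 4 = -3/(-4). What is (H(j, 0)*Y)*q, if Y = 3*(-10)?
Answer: 0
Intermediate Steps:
j = 19/4 (j = 4 - 3/(-4) = 4 - 3*(-¼) = 4 + ¾ = 19/4 ≈ 4.7500)
q = -122/105 (q = -4*⅒ + 16*(-1/21) = -⅖ - 16/21 = -122/105 ≈ -1.1619)
Y = -30
(H(j, 0)*Y)*q = (0*(-30))*(-122/105) = 0*(-122/105) = 0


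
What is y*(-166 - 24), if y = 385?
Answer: -73150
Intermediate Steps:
y*(-166 - 24) = 385*(-166 - 24) = 385*(-190) = -73150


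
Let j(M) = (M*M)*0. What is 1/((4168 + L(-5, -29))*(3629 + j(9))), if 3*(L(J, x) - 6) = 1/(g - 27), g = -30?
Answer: 9/136326823 ≈ 6.6018e-8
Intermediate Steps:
j(M) = 0 (j(M) = M²*0 = 0)
L(J, x) = 1025/171 (L(J, x) = 6 + 1/(3*(-30 - 27)) = 6 + (⅓)/(-57) = 6 + (⅓)*(-1/57) = 6 - 1/171 = 1025/171)
1/((4168 + L(-5, -29))*(3629 + j(9))) = 1/((4168 + 1025/171)*(3629 + 0)) = 1/((713753/171)*3629) = 1/(136326823/9) = 9/136326823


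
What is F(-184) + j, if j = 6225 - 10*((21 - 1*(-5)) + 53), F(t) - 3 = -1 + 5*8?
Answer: 5477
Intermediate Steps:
F(t) = 42 (F(t) = 3 + (-1 + 5*8) = 3 + (-1 + 40) = 3 + 39 = 42)
j = 5435 (j = 6225 - 10*((21 + 5) + 53) = 6225 - 10*(26 + 53) = 6225 - 10*79 = 6225 - 790 = 5435)
F(-184) + j = 42 + 5435 = 5477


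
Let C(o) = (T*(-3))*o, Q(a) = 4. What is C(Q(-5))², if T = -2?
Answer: 576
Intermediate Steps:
C(o) = 6*o (C(o) = (-2*(-3))*o = 6*o)
C(Q(-5))² = (6*4)² = 24² = 576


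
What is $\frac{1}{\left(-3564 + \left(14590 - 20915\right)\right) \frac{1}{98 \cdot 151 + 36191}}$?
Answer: $- \frac{50989}{9889} \approx -5.1561$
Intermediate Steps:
$\frac{1}{\left(-3564 + \left(14590 - 20915\right)\right) \frac{1}{98 \cdot 151 + 36191}} = \frac{1}{\left(-3564 + \left(14590 - 20915\right)\right) \frac{1}{14798 + 36191}} = \frac{1}{\left(-3564 - 6325\right) \frac{1}{50989}} = \frac{1}{\left(-9889\right) \frac{1}{50989}} = \frac{1}{- \frac{9889}{50989}} = - \frac{50989}{9889}$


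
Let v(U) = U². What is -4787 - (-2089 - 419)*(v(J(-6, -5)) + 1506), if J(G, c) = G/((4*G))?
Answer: 15089671/4 ≈ 3.7724e+6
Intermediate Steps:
J(G, c) = ¼ (J(G, c) = G*(1/(4*G)) = ¼)
-4787 - (-2089 - 419)*(v(J(-6, -5)) + 1506) = -4787 - (-2089 - 419)*((¼)² + 1506) = -4787 - (-2508)*(1/16 + 1506) = -4787 - (-2508)*24097/16 = -4787 - 1*(-15108819/4) = -4787 + 15108819/4 = 15089671/4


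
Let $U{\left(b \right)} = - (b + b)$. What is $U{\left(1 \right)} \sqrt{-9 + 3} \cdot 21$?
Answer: $- 42 i \sqrt{6} \approx - 102.88 i$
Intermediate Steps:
$U{\left(b \right)} = - 2 b$
$U{\left(1 \right)} \sqrt{-9 + 3} \cdot 21 = \left(-2\right) 1 \sqrt{-9 + 3} \cdot 21 = - 2 \sqrt{-6} \cdot 21 = - 2 i \sqrt{6} \cdot 21 = - 42 i \sqrt{6}$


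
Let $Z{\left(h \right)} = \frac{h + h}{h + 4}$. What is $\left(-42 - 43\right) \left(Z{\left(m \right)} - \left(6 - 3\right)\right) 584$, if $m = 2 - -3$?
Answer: $\frac{843880}{9} \approx 93765.0$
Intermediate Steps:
$m = 5$ ($m = 2 + 3 = 5$)
$Z{\left(h \right)} = \frac{2 h}{4 + h}$
$\left(-42 - 43\right) \left(Z{\left(m \right)} - \left(6 - 3\right)\right) 584 = \left(-42 - 43\right) \left(2 \cdot 5 \frac{1}{4 + 5} - \left(6 - 3\right)\right) 584 = - 85 \left(2 \cdot 5 \cdot \frac{1}{9} - 3\right) 584 = - 85 \left(\frac{10}{9} - 3\right) 584 = \left(-85\right) \left(- \frac{17}{9}\right) 584 = \frac{1445}{9} \cdot 584 = \frac{843880}{9}$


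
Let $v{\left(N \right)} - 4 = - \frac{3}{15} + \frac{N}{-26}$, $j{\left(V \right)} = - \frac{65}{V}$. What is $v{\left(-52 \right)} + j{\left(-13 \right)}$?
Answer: $\frac{54}{5} \approx 10.8$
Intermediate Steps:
$v{\left(N \right)} = \frac{19}{5} - \frac{N}{26}$ ($v{\left(N \right)} = 4 + \left(- \frac{3}{15} + \frac{N}{-26}\right) = 4 + \left(\left(-3\right) \frac{1}{15} + N \left(- \frac{1}{26}\right)\right) = 4 - \left(\frac{1}{5} + \frac{N}{26}\right) = \frac{19}{5} - \frac{N}{26}$)
$v{\left(-52 \right)} + j{\left(-13 \right)} = \left(\frac{19}{5} - -2\right) - \frac{65}{-13} = \left(\frac{19}{5} + 2\right) - -5 = \frac{29}{5} + 5 = \frac{54}{5}$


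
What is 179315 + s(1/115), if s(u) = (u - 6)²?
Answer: 2371915596/13225 ≈ 1.7935e+5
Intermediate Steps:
s(u) = (-6 + u)²
179315 + s(1/115) = 179315 + (-6 + 1/115)² = 179315 + (-689/115)² = 179315 + 474721/13225 = 2371915596/13225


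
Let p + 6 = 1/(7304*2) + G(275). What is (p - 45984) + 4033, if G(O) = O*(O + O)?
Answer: 1596552145/14608 ≈ 1.0929e+5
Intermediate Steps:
G(O) = 2*O² (G(O) = O*(2*O) = 2*O²)
p = 2209372353/14608 (p = -6 + (1/(7304*2) + 2*275²) = -6 + (1/14608 + 2*75625) = -6 + (1/14608 + 151250) = -6 + 2209460001/14608 = 2209372353/14608 ≈ 1.5124e+5)
(p - 45984) + 4033 = (2209372353/14608 - 45984) + 4033 = 1537638081/14608 + 4033 = 1596552145/14608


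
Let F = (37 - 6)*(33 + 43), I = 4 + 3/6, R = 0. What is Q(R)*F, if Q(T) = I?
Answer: 10602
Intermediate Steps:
I = 9/2 (I = 4 + 3*(⅙) = 4 + ½ = 9/2 ≈ 4.5000)
Q(T) = 9/2
F = 2356 (F = 31*76 = 2356)
Q(R)*F = (9/2)*2356 = 10602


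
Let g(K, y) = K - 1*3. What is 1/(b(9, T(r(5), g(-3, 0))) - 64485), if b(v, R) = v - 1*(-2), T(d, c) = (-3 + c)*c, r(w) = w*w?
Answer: -1/64474 ≈ -1.5510e-5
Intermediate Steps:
g(K, y) = -3 + K (g(K, y) = K - 3 = -3 + K)
r(w) = w²
T(d, c) = c*(-3 + c)
b(v, R) = 2 + v (b(v, R) = v + 2 = 2 + v)
1/(b(9, T(r(5), g(-3, 0))) - 64485) = 1/((2 + 9) - 64485) = 1/(11 - 64485) = 1/(-64474) = -1/64474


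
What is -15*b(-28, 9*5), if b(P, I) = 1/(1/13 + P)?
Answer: 65/121 ≈ 0.53719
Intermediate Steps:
b(P, I) = 1/(1/13 + P)
-15*b(-28, 9*5) = -195/(1 + 13*(-28)) = -195/(1 - 364) = -195/(-363) = -195*(-1)/363 = -15*(-13/363) = 65/121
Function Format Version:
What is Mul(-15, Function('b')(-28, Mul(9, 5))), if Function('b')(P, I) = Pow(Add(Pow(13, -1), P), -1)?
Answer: Rational(65, 121) ≈ 0.53719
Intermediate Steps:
Function('b')(P, I) = Pow(Add(Rational(1, 13), P), -1)
Mul(-15, Function('b')(-28, Mul(9, 5))) = Mul(-15, Mul(13, Pow(Add(1, Mul(13, -28)), -1))) = Mul(-15, Mul(13, Pow(Add(1, -364), -1))) = Mul(-15, Mul(13, Pow(-363, -1))) = Mul(-15, Mul(13, Rational(-1, 363))) = Mul(-15, Rational(-13, 363)) = Rational(65, 121)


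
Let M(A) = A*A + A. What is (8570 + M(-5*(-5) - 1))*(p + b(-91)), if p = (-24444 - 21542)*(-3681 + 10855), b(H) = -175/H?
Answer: -39327803635190/13 ≈ -3.0252e+12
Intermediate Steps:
p = -329903564 (p = -45986*7174 = -329903564)
M(A) = A + A**2 (M(A) = A**2 + A = A + A**2)
(8570 + M(-5*(-5) - 1))*(p + b(-91)) = (8570 + (-5*(-5) - 1)*(1 + (-5*(-5) - 1)))*(-329903564 - 175/(-91)) = (8570 + (25 - 1)*(1 + (25 - 1)))*(-329903564 - 175*(-1/91)) = (8570 + 24*(1 + 24))*(-329903564 + 25/13) = (8570 + 24*25)*(-4288746307/13) = (8570 + 600)*(-4288746307/13) = 9170*(-4288746307/13) = -39327803635190/13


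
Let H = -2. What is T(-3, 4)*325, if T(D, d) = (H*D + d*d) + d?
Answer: 8450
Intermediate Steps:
T(D, d) = d + d² - 2*D (T(D, d) = (-2*D + d*d) + d = (-2*D + d²) + d = (d² - 2*D) + d = d + d² - 2*D)
T(-3, 4)*325 = (4 + 4² - 2*(-3))*325 = (4 + 16 + 6)*325 = 26*325 = 8450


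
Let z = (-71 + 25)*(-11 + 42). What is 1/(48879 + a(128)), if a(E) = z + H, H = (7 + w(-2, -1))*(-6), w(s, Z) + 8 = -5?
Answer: 1/47489 ≈ 2.1057e-5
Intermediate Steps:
z = -1426 (z = -46*31 = -1426)
w(s, Z) = -13 (w(s, Z) = -8 - 5 = -13)
H = 36 (H = (7 - 13)*(-6) = -6*(-6) = 36)
a(E) = -1390 (a(E) = -1426 + 36 = -1390)
1/(48879 + a(128)) = 1/(48879 - 1390) = 1/47489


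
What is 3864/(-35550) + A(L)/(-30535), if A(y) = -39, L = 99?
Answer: -3886693/36183975 ≈ -0.10741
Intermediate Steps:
3864/(-35550) + A(L)/(-30535) = 3864/(-35550) - 39/(-30535) = 3864*(-1/35550) - 39*(-1/30535) = -644/5925 + 39/30535 = -3886693/36183975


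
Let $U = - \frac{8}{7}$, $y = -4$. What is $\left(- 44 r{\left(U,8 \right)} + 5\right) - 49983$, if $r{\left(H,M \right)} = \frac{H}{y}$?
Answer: $- \frac{349934}{7} \approx -49991.0$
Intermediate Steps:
$U = - \frac{8}{7}$ ($U = \left(-8\right) \frac{1}{7} = - \frac{8}{7} \approx -1.1429$)
$r{\left(H,M \right)} = - \frac{H}{4}$ ($r{\left(H,M \right)} = \frac{H}{-4} = H \left(- \frac{1}{4}\right) = - \frac{H}{4}$)
$\left(- 44 r{\left(U,8 \right)} + 5\right) - 49983 = \left(- 44 \left(\left(- \frac{1}{4}\right) \left(- \frac{8}{7}\right)\right) + 5\right) - 49983 = \left(\left(-44\right) \frac{2}{7} + 5\right) - 49983 = \left(- \frac{88}{7} + 5\right) - 49983 = - \frac{53}{7} - 49983 = - \frac{349934}{7}$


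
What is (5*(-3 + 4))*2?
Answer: 10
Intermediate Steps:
(5*(-3 + 4))*2 = (5*1)*2 = 5*2 = 10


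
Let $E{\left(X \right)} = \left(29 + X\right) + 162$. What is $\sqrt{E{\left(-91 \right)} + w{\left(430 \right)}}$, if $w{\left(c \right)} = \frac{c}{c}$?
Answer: $\sqrt{101} \approx 10.05$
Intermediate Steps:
$E{\left(X \right)} = 191 + X$
$w{\left(c \right)} = 1$
$\sqrt{E{\left(-91 \right)} + w{\left(430 \right)}} = \sqrt{\left(191 - 91\right) + 1} = \sqrt{100 + 1} = \sqrt{101}$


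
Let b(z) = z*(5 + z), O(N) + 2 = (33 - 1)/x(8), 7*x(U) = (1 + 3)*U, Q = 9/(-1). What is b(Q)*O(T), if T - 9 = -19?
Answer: 180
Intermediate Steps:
T = -10 (T = 9 - 19 = -10)
Q = -9 (Q = 9*(-1) = -9)
x(U) = 4*U/7 (x(U) = ((1 + 3)*U)/7 = (4*U)/7 = 4*U/7)
O(N) = 5 (O(N) = -2 + (33 - 1)/(((4/7)*8)) = -2 + 32/(32/7) = -2 + 32*(7/32) = -2 + 7 = 5)
b(Q)*O(T) = -9*(5 - 9)*5 = -9*(-4)*5 = 36*5 = 180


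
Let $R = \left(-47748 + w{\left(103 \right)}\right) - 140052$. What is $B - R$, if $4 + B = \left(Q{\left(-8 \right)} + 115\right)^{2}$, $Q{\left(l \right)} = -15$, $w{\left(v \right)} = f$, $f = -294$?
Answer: $198090$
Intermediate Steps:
$w{\left(v \right)} = -294$
$B = 9996$ ($B = -4 + \left(-15 + 115\right)^{2} = -4 + 100^{2} = -4 + 10000 = 9996$)
$R = -188094$ ($R = \left(-47748 - 294\right) - 140052 = -48042 - 140052 = -188094$)
$B - R = 9996 - -188094 = 9996 + 188094 = 198090$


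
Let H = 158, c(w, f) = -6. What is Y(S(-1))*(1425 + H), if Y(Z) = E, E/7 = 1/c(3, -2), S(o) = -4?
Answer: -11081/6 ≈ -1846.8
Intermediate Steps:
E = -7/6 (E = 7/(-6) = 7*(-1/6) = -7/6 ≈ -1.1667)
Y(Z) = -7/6
Y(S(-1))*(1425 + H) = -7*(1425 + 158)/6 = -7/6*1583 = -11081/6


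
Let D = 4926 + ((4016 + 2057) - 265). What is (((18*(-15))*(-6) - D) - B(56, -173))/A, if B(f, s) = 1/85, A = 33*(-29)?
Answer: 774691/81345 ≈ 9.5235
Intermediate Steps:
A = -957
D = 10734 (D = 4926 + (6073 - 265) = 4926 + 5808 = 10734)
B(f, s) = 1/85
(((18*(-15))*(-6) - D) - B(56, -173))/A = (((18*(-15))*(-6) - 1*10734) - 1*1/85)/(-957) = ((-270*(-6) - 10734) - 1/85)*(-1/957) = ((1620 - 10734) - 1/85)*(-1/957) = (-9114 - 1/85)*(-1/957) = -774691/85*(-1/957) = 774691/81345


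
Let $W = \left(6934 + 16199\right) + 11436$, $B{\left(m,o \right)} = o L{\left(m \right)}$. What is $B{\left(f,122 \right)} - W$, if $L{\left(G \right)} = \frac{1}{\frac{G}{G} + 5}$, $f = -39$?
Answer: $- \frac{103646}{3} \approx -34549.0$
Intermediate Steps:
$L{\left(G \right)} = \frac{1}{6}$ ($L{\left(G \right)} = \frac{1}{1 + 5} = \frac{1}{6}$)
$B{\left(m,o \right)} = \frac{o}{6}$ ($B{\left(m,o \right)} = o \frac{1}{6} = \frac{o}{6}$)
$W = 34569$ ($W = 23133 + 11436 = 34569$)
$B{\left(f,122 \right)} - W = \frac{1}{6} \cdot 122 - 34569 = \frac{61}{3} - 34569 = - \frac{103646}{3}$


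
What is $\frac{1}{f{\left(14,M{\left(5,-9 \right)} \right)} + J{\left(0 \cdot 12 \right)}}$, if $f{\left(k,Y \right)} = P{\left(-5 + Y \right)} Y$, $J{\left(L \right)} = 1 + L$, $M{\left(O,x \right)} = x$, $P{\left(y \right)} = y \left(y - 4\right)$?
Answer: $- \frac{1}{2267} \approx -0.00044111$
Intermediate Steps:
$P{\left(y \right)} = y \left(-4 + y\right)$
$f{\left(k,Y \right)} = Y \left(-9 + Y\right) \left(-5 + Y\right)$ ($f{\left(k,Y \right)} = \left(-5 + Y\right) \left(-4 + \left(-5 + Y\right)\right) Y = \left(-5 + Y\right) \left(-9 + Y\right) Y = \left(-9 + Y\right) \left(-5 + Y\right) Y = Y \left(-9 + Y\right) \left(-5 + Y\right)$)
$\frac{1}{f{\left(14,M{\left(5,-9 \right)} \right)} + J{\left(0 \cdot 12 \right)}} = \frac{1}{- 9 \left(-9 - 9\right) \left(-5 - 9\right) + \left(1 + 0 \cdot 12\right)} = \frac{1}{\left(-9\right) \left(-18\right) \left(-14\right) + \left(1 + 0\right)} = \frac{1}{-2268 + 1} = \frac{1}{-2267} = - \frac{1}{2267}$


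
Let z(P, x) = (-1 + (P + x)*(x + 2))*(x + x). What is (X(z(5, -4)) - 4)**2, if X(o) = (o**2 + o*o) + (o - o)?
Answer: 1317904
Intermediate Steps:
z(P, x) = 2*x*(-1 + (2 + x)*(P + x)) (z(P, x) = (-1 + (P + x)*(2 + x))*(2*x) = (-1 + (2 + x)*(P + x))*(2*x) = 2*x*(-1 + (2 + x)*(P + x)))
X(o) = 2*o**2 (X(o) = (o**2 + o**2) + 0 = 2*o**2 + 0 = 2*o**2)
(X(z(5, -4)) - 4)**2 = (2*(2*(-4)*(-1 + (-4)**2 + 2*5 + 2*(-4) + 5*(-4)))**2 - 4)**2 = (2*(2*(-4)*(-1 + 16 + 10 - 8 - 20))**2 - 4)**2 = (2*(2*(-4)*(-3))**2 - 4)**2 = (2*24**2 - 4)**2 = (2*576 - 4)**2 = (1152 - 4)**2 = 1148**2 = 1317904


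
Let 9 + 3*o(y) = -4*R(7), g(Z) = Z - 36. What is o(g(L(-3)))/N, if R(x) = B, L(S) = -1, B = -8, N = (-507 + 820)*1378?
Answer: 23/1293942 ≈ 1.7775e-5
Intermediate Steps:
N = 431314 (N = 313*1378 = 431314)
g(Z) = -36 + Z
R(x) = -8
o(y) = 23/3 (o(y) = -3 + (-4*(-8))/3 = -3 + (1/3)*32 = -3 + 32/3 = 23/3)
o(g(L(-3)))/N = (23/3)/431314 = (23/3)*(1/431314) = 23/1293942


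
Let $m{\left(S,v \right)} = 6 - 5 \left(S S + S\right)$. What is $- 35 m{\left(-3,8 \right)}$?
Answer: $840$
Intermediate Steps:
$m{\left(S,v \right)} = 6 - 5 S - 5 S^{2}$ ($m{\left(S,v \right)} = 6 - 5 \left(S^{2} + S\right) = 6 - 5 \left(S + S^{2}\right) = 6 - \left(5 S + 5 S^{2}\right) = 6 - 5 S - 5 S^{2}$)
$- 35 m{\left(-3,8 \right)} = - 35 \left(6 - -15 - 5 \left(-3\right)^{2}\right) = - 35 \left(6 + 15 - 45\right) = \left(-35\right) \left(-24\right) = 840$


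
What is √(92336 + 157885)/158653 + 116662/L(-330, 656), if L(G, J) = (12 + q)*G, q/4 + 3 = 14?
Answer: -8333/1320 + √250221/158653 ≈ -6.3097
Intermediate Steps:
q = 44 (q = -12 + 4*14 = -12 + 56 = 44)
L(G, J) = 56*G (L(G, J) = (12 + 44)*G = 56*G)
√(92336 + 157885)/158653 + 116662/L(-330, 656) = √(92336 + 157885)/158653 + 116662/((56*(-330))) = √250221*(1/158653) + 116662/(-18480) = √250221/158653 + 116662*(-1/18480) = √250221/158653 - 8333/1320 = -8333/1320 + √250221/158653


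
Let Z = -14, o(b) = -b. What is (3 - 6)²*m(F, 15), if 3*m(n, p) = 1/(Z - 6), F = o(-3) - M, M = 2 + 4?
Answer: -3/20 ≈ -0.15000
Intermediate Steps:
M = 6
F = -3 (F = -1*(-3) - 1*6 = 3 - 6 = -3)
m(n, p) = -1/60 (m(n, p) = 1/(3*(-14 - 6)) = (⅓)/(-20) = (⅓)*(-1/20) = -1/60)
(3 - 6)²*m(F, 15) = (3 - 6)²*(-1/60) = (-3)²*(-1/60) = 9*(-1/60) = -3/20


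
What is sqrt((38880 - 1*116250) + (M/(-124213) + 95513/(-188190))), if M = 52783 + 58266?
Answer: I*sqrt(4697482178456251202874570)/7791881490 ≈ 278.16*I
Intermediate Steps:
M = 111049
sqrt((38880 - 1*116250) + (M/(-124213) + 95513/(-188190))) = sqrt((38880 - 1*116250) + (111049/(-124213) + 95513/(-188190))) = sqrt((38880 - 116250) + (111049*(-1/124213) + 95513*(-1/188190))) = sqrt(-77370 + (-111049/124213 - 95513/188190)) = sqrt(-77370 - 32762267579/23375644470) = sqrt(-1808606374911479/23375644470) = I*sqrt(4697482178456251202874570)/7791881490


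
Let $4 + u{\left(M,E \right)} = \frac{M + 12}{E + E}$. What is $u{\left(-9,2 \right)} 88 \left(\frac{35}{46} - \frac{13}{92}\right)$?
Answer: $- \frac{8151}{46} \approx -177.2$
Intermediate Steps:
$u{\left(M,E \right)} = -4 + \frac{12 + M}{2 E}$ ($u{\left(M,E \right)} = -4 + \frac{M + 12}{E + E} = -4 + \frac{12 + M}{2 E}$)
$u{\left(-9,2 \right)} 88 \left(\frac{35}{46} - \frac{13}{92}\right) = \frac{12 - 9 - 16}{2 \cdot 2} \cdot 88 \left(\frac{35}{46} - \frac{13}{92}\right) = \frac{1}{2} \cdot \frac{1}{2} \left(12 - 9 - 16\right) 88 \left(35 \cdot \frac{1}{46} - \frac{13}{92}\right) = \frac{1}{2} \cdot \frac{1}{2} \left(-13\right) 88 \left(\frac{35}{46} - \frac{13}{92}\right) = \left(- \frac{13}{4}\right) 88 \cdot \frac{57}{92} = \left(-286\right) \frac{57}{92} = - \frac{8151}{46}$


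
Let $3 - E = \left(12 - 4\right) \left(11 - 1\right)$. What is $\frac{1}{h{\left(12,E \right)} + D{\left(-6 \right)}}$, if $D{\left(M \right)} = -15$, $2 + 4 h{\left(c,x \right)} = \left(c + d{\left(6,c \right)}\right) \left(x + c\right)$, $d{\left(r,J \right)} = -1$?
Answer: $- \frac{4}{777} \approx -0.005148$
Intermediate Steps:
$E = -77$ ($E = 3 - \left(12 - 4\right) \left(11 - 1\right) = 3 - 8 \cdot 10 = 3 - 80 = -77$)
$h{\left(c,x \right)} = - \frac{1}{2} + \frac{\left(-1 + c\right) \left(c + x\right)}{4}$ ($h{\left(c,x \right)} = - \frac{1}{2} + \frac{\left(c - 1\right) \left(x + c\right)}{4} = - \frac{1}{2} + \frac{\left(-1 + c\right) \left(c + x\right)}{4}$)
$\frac{1}{h{\left(12,E \right)} + D{\left(-6 \right)}} = \frac{1}{\left(- \frac{1}{2} - 3 - - \frac{77}{4} + \frac{12^{2}}{4} + \frac{1}{4} \cdot 12 \left(-77\right)\right) - 15} = \frac{1}{\left(- \frac{1}{2} - 3 + \frac{77}{4} + \frac{1}{4} \cdot 144 - 231\right) - 15} = \frac{1}{\left(- \frac{1}{2} - 3 + \frac{77}{4} + 36 - 231\right) - 15} = \frac{1}{- \frac{717}{4} - 15} = \frac{1}{- \frac{777}{4}} = - \frac{4}{777}$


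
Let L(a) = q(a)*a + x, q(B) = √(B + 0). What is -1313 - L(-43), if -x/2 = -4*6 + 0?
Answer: -1361 + 43*I*√43 ≈ -1361.0 + 281.97*I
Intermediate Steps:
q(B) = √B
x = 48 (x = -2*(-4*6 + 0) = -2*(-24 + 0) = -2*(-24) = 48)
L(a) = 48 + a^(3/2) (L(a) = √a*a + 48 = a^(3/2) + 48 = 48 + a^(3/2))
-1313 - L(-43) = -1313 - (48 + (-43)^(3/2)) = -1313 - (48 - 43*I*√43) = -1313 + (-48 + 43*I*√43) = -1361 + 43*I*√43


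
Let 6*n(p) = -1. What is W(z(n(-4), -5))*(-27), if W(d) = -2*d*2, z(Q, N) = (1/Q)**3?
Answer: -23328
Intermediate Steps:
n(p) = -1/6 (n(p) = (1/6)*(-1) = -1/6)
z(Q, N) = Q**(-3)
W(d) = -4*d
W(z(n(-4), -5))*(-27) = -4/(-1/6)**3*(-27) = -4*(-216)*(-27) = 864*(-27) = -23328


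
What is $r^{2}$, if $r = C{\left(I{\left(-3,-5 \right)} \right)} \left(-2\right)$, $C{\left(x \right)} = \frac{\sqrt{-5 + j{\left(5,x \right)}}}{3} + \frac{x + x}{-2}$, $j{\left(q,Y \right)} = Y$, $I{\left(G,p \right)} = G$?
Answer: $\frac{292}{9} + 16 i \sqrt{2} \approx 32.444 + 22.627 i$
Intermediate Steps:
$C{\left(x \right)} = - x + \frac{\sqrt{-5 + x}}{3}$ ($C{\left(x \right)} = \frac{\sqrt{-5 + x}}{3} + \frac{x + x}{-2} = \sqrt{-5 + x} \frac{1}{3} + 2 x \left(- \frac{1}{2}\right) = \frac{\sqrt{-5 + x}}{3} - x = - x + \frac{\sqrt{-5 + x}}{3}$)
$r = -6 - \frac{4 i \sqrt{2}}{3}$ ($r = \left(\left(-1\right) \left(-3\right) + \frac{\sqrt{-5 - 3}}{3}\right) \left(-2\right) = \left(3 + \frac{\sqrt{-8}}{3}\right) \left(-2\right) = \left(3 + \frac{2 i \sqrt{2}}{3}\right) \left(-2\right) = -6 - \frac{4 i \sqrt{2}}{3} \approx -6.0 - 1.8856 i$)
$r^{2} = \left(-6 - \frac{4 i \sqrt{2}}{3}\right)^{2}$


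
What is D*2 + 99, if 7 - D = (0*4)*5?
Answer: 113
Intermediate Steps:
D = 7 (D = 7 - 0*4*5 = 7 - 0*5 = 7 - 1*0 = 7 + 0 = 7)
D*2 + 99 = 7*2 + 99 = 14 + 99 = 113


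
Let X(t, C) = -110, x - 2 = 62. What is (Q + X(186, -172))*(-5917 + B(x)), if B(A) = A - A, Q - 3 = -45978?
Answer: 272684945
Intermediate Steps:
x = 64 (x = 2 + 62 = 64)
Q = -45975 (Q = 3 - 45978 = -45975)
B(A) = 0
(Q + X(186, -172))*(-5917 + B(x)) = (-45975 - 110)*(-5917 + 0) = -46085*(-5917) = 272684945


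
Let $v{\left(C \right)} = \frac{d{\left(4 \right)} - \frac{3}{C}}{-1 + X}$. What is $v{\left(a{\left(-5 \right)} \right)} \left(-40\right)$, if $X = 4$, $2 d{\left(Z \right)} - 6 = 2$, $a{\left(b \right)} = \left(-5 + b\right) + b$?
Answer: $-56$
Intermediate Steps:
$a{\left(b \right)} = -5 + 2 b$
$d{\left(Z \right)} = 4$ ($d{\left(Z \right)} = 3 + \frac{1}{2} \cdot 2 = 3 + 1 = 4$)
$v{\left(C \right)} = \frac{4}{3} - \frac{1}{C}$ ($v{\left(C \right)} = \frac{4 - \frac{3}{C}}{-1 + 4} = \frac{4 - \frac{3}{C}}{3} = \left(4 - \frac{3}{C}\right) \frac{1}{3} = \frac{4}{3} - \frac{1}{C}$)
$v{\left(a{\left(-5 \right)} \right)} \left(-40\right) = \left(\frac{4}{3} - \frac{1}{-5 + 2 \left(-5\right)}\right) \left(-40\right) = \left(\frac{4}{3} - \frac{1}{-5 - 10}\right) \left(-40\right) = \left(\frac{4}{3} - \frac{1}{-15}\right) \left(-40\right) = \left(\frac{4}{3} - - \frac{1}{15}\right) \left(-40\right) = \left(\frac{4}{3} + \frac{1}{15}\right) \left(-40\right) = \frac{7}{5} \left(-40\right) = -56$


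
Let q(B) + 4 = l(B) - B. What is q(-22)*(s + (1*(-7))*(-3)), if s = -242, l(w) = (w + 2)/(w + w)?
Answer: -44863/11 ≈ -4078.5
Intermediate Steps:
l(w) = (2 + w)/(2*w) (l(w) = (2 + w)/((2*w)) = (2 + w)*(1/(2*w)) = (2 + w)/(2*w))
q(B) = -4 - B + (2 + B)/(2*B) (q(B) = -4 + ((2 + B)/(2*B) - B) = -4 + (-B + (2 + B)/(2*B)) = -4 - B + (2 + B)/(2*B))
q(-22)*(s + (1*(-7))*(-3)) = (-7/2 + 1/(-22) - 1*(-22))*(-242 + (1*(-7))*(-3)) = (-7/2 - 1/22 + 22)*(-242 - 7*(-3)) = 203*(-242 + 21)/11 = (203/11)*(-221) = -44863/11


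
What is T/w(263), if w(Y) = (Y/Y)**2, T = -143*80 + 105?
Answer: -11335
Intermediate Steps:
T = -11335 (T = -11440 + 105 = -11335)
w(Y) = 1 (w(Y) = 1**2 = 1)
T/w(263) = -11335/1 = -11335*1 = -11335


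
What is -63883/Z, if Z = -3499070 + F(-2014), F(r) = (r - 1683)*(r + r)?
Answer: -63883/11392446 ≈ -0.0056075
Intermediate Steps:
F(r) = 2*r*(-1683 + r) (F(r) = (-1683 + r)*(2*r) = 2*r*(-1683 + r))
Z = 11392446 (Z = -3499070 + 2*(-2014)*(-1683 - 2014) = -3499070 + 2*(-2014)*(-3697) = -3499070 + 14891516 = 11392446)
-63883/Z = -63883/11392446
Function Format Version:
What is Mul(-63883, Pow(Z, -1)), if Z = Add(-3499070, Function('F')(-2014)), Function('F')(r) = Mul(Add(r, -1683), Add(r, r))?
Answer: Rational(-63883, 11392446) ≈ -0.0056075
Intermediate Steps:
Function('F')(r) = Mul(2, r, Add(-1683, r)) (Function('F')(r) = Mul(Add(-1683, r), Mul(2, r)) = Mul(2, r, Add(-1683, r)))
Z = 11392446 (Z = Add(-3499070, Mul(2, -2014, Add(-1683, -2014))) = Add(-3499070, Mul(2, -2014, -3697)) = Add(-3499070, 14891516) = 11392446)
Mul(-63883, Pow(Z, -1)) = Mul(-63883, Pow(11392446, -1)) = Mul(-63883, Rational(1, 11392446)) = Rational(-63883, 11392446)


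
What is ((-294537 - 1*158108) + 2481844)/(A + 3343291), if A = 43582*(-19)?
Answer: 2029199/2515233 ≈ 0.80676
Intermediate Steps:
A = -828058
((-294537 - 1*158108) + 2481844)/(A + 3343291) = ((-294537 - 1*158108) + 2481844)/(-828058 + 3343291) = ((-294537 - 158108) + 2481844)/2515233 = (-452645 + 2481844)*(1/2515233) = 2029199*(1/2515233) = 2029199/2515233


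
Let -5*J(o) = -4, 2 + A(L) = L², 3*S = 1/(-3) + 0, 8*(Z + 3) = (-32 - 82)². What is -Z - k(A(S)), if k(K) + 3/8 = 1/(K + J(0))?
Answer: -6234849/3848 ≈ -1620.3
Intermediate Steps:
Z = 3243/2 (Z = -3 + (-32 - 82)²/8 = -3 + (⅛)*(-114)² = -3 + (⅛)*12996 = -3 + 3249/2 = 3243/2 ≈ 1621.5)
S = -⅑ (S = (1/(-3) + 0)/3 = (-⅓ + 0)/3 = (⅓)*(-⅓) = -⅑ ≈ -0.11111)
A(L) = -2 + L²
J(o) = ⅘ (J(o) = -⅕*(-4) = ⅘)
k(K) = -3/8 + 1/(⅘ + K) (k(K) = -3/8 + 1/(K + ⅘) = -3/8 + 1/(⅘ + K))
-Z - k(A(S)) = -1*3243/2 - (28 - 15*(-2 + (-⅑)²))/(8*(4 + 5*(-2 + (-⅑)²))) = -3243/2 - (28 - 15*(-2 + 1/81))/(8*(4 + 5*(-2 + 1/81))) = -3243/2 - (28 - 15*(-161/81))/(8*(4 + 5*(-161/81))) = -3243/2 - (28 + 805/27)/(8*(4 - 805/81)) = -3243/2 - 1561/(8*(-481/81)*27) = -3243/2 - (-81)*1561/(8*481*27) = -3243/2 - 1*(-4683/3848) = -3243/2 + 4683/3848 = -6234849/3848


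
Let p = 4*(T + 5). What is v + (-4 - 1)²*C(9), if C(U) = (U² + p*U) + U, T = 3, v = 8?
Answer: 9458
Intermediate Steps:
p = 32 (p = 4*(3 + 5) = 4*8 = 32)
C(U) = U² + 33*U (C(U) = (U² + 32*U) + U = U² + 33*U)
v + (-4 - 1)²*C(9) = 8 + (-4 - 1)²*(9*(33 + 9)) = 8 + (-5)²*(9*42) = 8 + 25*378 = 8 + 9450 = 9458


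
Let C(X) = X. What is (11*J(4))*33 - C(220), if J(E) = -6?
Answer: -2398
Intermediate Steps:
(11*J(4))*33 - C(220) = (11*(-6))*33 - 1*220 = -66*33 - 220 = -2178 - 220 = -2398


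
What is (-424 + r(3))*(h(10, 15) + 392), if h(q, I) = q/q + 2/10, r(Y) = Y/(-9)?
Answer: -2502718/15 ≈ -1.6685e+5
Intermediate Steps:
r(Y) = -Y/9 (r(Y) = Y*(-⅑) = -Y/9)
h(q, I) = 6/5 (h(q, I) = 1 + 2*(⅒) = 1 + ⅕ = 6/5)
(-424 + r(3))*(h(10, 15) + 392) = (-424 - ⅑*3)*(6/5 + 392) = (-424 - ⅓)*(1966/5) = -1273/3*1966/5 = -2502718/15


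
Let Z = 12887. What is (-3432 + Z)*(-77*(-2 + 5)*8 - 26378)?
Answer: -266876830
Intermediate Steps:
(-3432 + Z)*(-77*(-2 + 5)*8 - 26378) = (-3432 + 12887)*(-77*(-2 + 5)*8 - 26378) = 9455*(-231*8 - 26378) = 9455*(-77*24 - 26378) = 9455*(-1848 - 26378) = 9455*(-28226) = -266876830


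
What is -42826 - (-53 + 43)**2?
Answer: -42926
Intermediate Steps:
-42826 - (-53 + 43)**2 = -42826 - 1*(-10)**2 = -42826 - 1*100 = -42826 - 100 = -42926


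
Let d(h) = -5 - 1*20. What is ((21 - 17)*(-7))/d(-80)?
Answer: 28/25 ≈ 1.1200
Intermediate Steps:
d(h) = -25 (d(h) = -5 - 20 = -25)
((21 - 17)*(-7))/d(-80) = ((21 - 17)*(-7))/(-25) = (4*(-7))*(-1/25) = -28*(-1/25) = 28/25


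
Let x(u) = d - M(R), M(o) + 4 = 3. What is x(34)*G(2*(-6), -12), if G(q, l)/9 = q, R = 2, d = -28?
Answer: 2916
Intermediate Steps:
G(q, l) = 9*q
M(o) = -1 (M(o) = -4 + 3 = -1)
x(u) = -27 (x(u) = -28 - 1*(-1) = -28 + 1 = -27)
x(34)*G(2*(-6), -12) = -243*2*(-6) = -243*(-12) = -27*(-108) = 2916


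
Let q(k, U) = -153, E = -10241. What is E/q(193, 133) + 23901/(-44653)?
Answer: 453634520/6831909 ≈ 66.399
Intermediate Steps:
E/q(193, 133) + 23901/(-44653) = -10241/(-153) + 23901/(-44653) = -10241*(-1/153) + 23901*(-1/44653) = 10241/153 - 23901/44653 = 453634520/6831909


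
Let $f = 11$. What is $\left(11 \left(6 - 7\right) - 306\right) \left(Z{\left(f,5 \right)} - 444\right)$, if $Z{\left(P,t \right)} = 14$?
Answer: $136310$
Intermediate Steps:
$\left(11 \left(6 - 7\right) - 306\right) \left(Z{\left(f,5 \right)} - 444\right) = \left(11 \left(6 - 7\right) - 306\right) \left(14 - 444\right) = \left(11 \left(-1\right) - 306\right) \left(-430\right) = \left(-11 - 306\right) \left(-430\right) = \left(-317\right) \left(-430\right) = 136310$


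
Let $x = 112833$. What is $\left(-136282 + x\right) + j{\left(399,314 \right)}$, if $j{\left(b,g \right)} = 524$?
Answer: $-22925$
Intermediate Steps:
$\left(-136282 + x\right) + j{\left(399,314 \right)} = \left(-136282 + 112833\right) + 524 = -23449 + 524 = -22925$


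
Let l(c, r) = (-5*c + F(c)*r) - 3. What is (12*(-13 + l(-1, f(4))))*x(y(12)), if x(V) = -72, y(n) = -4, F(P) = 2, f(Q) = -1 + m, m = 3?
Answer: 6048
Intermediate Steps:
f(Q) = 2 (f(Q) = -1 + 3 = 2)
l(c, r) = -3 - 5*c + 2*r (l(c, r) = (-5*c + 2*r) - 3 = -3 - 5*c + 2*r)
(12*(-13 + l(-1, f(4))))*x(y(12)) = (12*(-13 + (-3 - 5*(-1) + 2*2)))*(-72) = (12*(-13 + (-3 + 5 + 4)))*(-72) = (12*(-13 + 6))*(-72) = (12*(-7))*(-72) = -84*(-72) = 6048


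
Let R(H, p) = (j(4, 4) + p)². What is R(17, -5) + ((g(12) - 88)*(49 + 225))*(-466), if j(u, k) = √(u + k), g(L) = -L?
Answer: 12768433 - 20*√2 ≈ 1.2768e+7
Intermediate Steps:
j(u, k) = √(k + u)
R(H, p) = (p + 2*√2)² (R(H, p) = (√(4 + 4) + p)² = (√8 + p)² = (2*√2 + p)² = (p + 2*√2)²)
R(17, -5) + ((g(12) - 88)*(49 + 225))*(-466) = (-5 + 2*√2)² + ((-1*12 - 88)*(49 + 225))*(-466) = (-5 + 2*√2)² + ((-12 - 88)*274)*(-466) = (-5 + 2*√2)² - 100*274*(-466) = (-5 + 2*√2)² - 27400*(-466) = (-5 + 2*√2)² + 12768400 = 12768400 + (-5 + 2*√2)²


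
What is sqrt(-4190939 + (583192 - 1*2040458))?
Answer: I*sqrt(5648205) ≈ 2376.6*I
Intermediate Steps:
sqrt(-4190939 + (583192 - 1*2040458)) = sqrt(-4190939 + (583192 - 2040458)) = sqrt(-4190939 - 1457266) = sqrt(-5648205) = I*sqrt(5648205)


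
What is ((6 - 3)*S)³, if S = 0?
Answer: 0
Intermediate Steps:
((6 - 3)*S)³ = ((6 - 3)*0)³ = (3*0)³ = 0³ = 0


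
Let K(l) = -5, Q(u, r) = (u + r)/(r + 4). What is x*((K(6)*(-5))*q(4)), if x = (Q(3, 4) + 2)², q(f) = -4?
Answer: -13225/16 ≈ -826.56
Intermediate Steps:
Q(u, r) = (r + u)/(4 + r)
x = 529/64 (x = ((4 + 3)/(4 + 4) + 2)² = (7/8 + 2)² = (23/8)² = 529/64 ≈ 8.2656)
x*((K(6)*(-5))*q(4)) = 529*(-5*(-5)*(-4))/64 = 529*(25*(-4))/64 = (529/64)*(-100) = -13225/16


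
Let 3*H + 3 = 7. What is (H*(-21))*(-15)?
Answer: 420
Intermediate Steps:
H = 4/3 (H = -1 + (⅓)*7 = -1 + 7/3 = 4/3 ≈ 1.3333)
(H*(-21))*(-15) = ((4/3)*(-21))*(-15) = -28*(-15) = 420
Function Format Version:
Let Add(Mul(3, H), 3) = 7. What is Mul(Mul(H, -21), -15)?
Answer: 420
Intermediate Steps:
H = Rational(4, 3) (H = Add(-1, Mul(Rational(1, 3), 7)) = Add(-1, Rational(7, 3)) = Rational(4, 3) ≈ 1.3333)
Mul(Mul(H, -21), -15) = Mul(Mul(Rational(4, 3), -21), -15) = Mul(-28, -15) = 420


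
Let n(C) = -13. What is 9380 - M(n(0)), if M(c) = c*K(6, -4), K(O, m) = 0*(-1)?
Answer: 9380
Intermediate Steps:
K(O, m) = 0
M(c) = 0 (M(c) = c*0 = 0)
9380 - M(n(0)) = 9380 - 1*0 = 9380 + 0 = 9380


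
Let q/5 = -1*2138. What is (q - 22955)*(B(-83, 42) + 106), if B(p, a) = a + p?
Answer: -2186925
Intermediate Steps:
q = -10690 (q = 5*(-1*2138) = 5*(-2138) = -10690)
(q - 22955)*(B(-83, 42) + 106) = (-10690 - 22955)*((42 - 83) + 106) = -33645*(-41 + 106) = -33645*65 = -2186925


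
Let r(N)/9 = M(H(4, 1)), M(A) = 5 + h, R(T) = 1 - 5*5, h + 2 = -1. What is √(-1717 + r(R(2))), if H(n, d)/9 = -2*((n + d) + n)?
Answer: I*√1699 ≈ 41.219*I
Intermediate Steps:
h = -3 (h = -2 - 1 = -3)
H(n, d) = -36*n - 18*d (H(n, d) = 9*(-2*((n + d) + n)) = 9*(-2*((d + n) + n)) = 9*(-2*(d + 2*n)) = 9*(-4*n - 2*d) = -36*n - 18*d)
R(T) = -24 (R(T) = 1 - 25 = -24)
M(A) = 2 (M(A) = 5 - 3 = 2)
r(N) = 18 (r(N) = 9*2 = 18)
√(-1717 + r(R(2))) = √(-1717 + 18) = √(-1699) = I*√1699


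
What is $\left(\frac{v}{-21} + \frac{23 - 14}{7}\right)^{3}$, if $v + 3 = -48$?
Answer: $\frac{17576}{343} \approx 51.242$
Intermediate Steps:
$v = -51$ ($v = -3 - 48 = -51$)
$\left(\frac{v}{-21} + \frac{23 - 14}{7}\right)^{3} = \left(- \frac{51}{-21} + \frac{23 - 14}{7}\right)^{3} = \left(\left(-51\right) \left(- \frac{1}{21}\right) + 9 \cdot \frac{1}{7}\right)^{3} = \left(\frac{17}{7} + \frac{9}{7}\right)^{3} = \left(\frac{26}{7}\right)^{3} = \frac{17576}{343}$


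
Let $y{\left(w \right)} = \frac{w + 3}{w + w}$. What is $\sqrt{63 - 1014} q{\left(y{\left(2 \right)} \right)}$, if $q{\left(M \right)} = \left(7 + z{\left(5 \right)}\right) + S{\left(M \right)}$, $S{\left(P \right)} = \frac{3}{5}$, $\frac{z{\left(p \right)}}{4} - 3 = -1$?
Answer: $\frac{78 i \sqrt{951}}{5} \approx 481.08 i$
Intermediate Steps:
$z{\left(p \right)} = 8$ ($z{\left(p \right)} = 12 + 4 \left(-1\right) = 12 - 4 = 8$)
$y{\left(w \right)} = \frac{3 + w}{2 w}$
$S{\left(P \right)} = \frac{3}{5}$ ($S{\left(P \right)} = 3 \cdot \frac{1}{5} = \frac{3}{5}$)
$q{\left(M \right)} = \frac{78}{5}$ ($q{\left(M \right)} = \left(7 + 8\right) + \frac{3}{5} = 15 + \frac{3}{5} = \frac{78}{5}$)
$\sqrt{63 - 1014} q{\left(y{\left(2 \right)} \right)} = \sqrt{63 - 1014} \cdot \frac{78}{5} = \sqrt{-951} \cdot \frac{78}{5} = i \sqrt{951} \cdot \frac{78}{5} = \frac{78 i \sqrt{951}}{5}$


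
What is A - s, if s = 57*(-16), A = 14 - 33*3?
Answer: 827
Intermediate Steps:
A = -85 (A = 14 - 99 = -85)
s = -912
A - s = -85 - 1*(-912) = -85 + 912 = 827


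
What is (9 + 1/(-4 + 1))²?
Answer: 676/9 ≈ 75.111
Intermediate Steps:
(9 + 1/(-4 + 1))² = (9 + 1/(-3))² = (9 - ⅓)² = (26/3)² = 676/9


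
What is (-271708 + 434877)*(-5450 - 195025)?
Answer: -32711305275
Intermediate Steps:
(-271708 + 434877)*(-5450 - 195025) = 163169*(-200475) = -32711305275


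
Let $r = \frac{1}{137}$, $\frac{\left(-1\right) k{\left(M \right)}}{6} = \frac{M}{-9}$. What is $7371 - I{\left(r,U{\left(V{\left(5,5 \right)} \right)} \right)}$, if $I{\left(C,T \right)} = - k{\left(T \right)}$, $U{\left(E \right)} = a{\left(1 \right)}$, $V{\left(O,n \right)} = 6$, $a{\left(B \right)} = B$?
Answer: $\frac{22115}{3} \approx 7371.7$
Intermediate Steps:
$k{\left(M \right)} = \frac{2 M}{3}$ ($k{\left(M \right)} = - 6 \frac{M}{-9} = - 6 M \left(- \frac{1}{9}\right) = - 6 \left(- \frac{M}{9}\right) = \frac{2 M}{3}$)
$r = \frac{1}{137} \approx 0.0072993$
$U{\left(E \right)} = 1$
$I{\left(C,T \right)} = - \frac{2 T}{3}$
$7371 - I{\left(r,U{\left(V{\left(5,5 \right)} \right)} \right)} = 7371 - \left(- \frac{2}{3}\right) 1 = 7371 - - \frac{2}{3} = 7371 + \frac{2}{3} = \frac{22115}{3}$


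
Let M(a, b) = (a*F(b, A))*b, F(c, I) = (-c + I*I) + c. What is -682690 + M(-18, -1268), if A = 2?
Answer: -591394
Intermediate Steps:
F(c, I) = I² (F(c, I) = (-c + I²) + c = (I² - c) + c = I²)
M(a, b) = 4*a*b (M(a, b) = (a*2²)*b = (a*4)*b = (4*a)*b = 4*a*b)
-682690 + M(-18, -1268) = -682690 + 4*(-18)*(-1268) = -682690 + 91296 = -591394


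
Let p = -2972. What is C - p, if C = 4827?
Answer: 7799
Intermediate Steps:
C - p = 4827 - 1*(-2972) = 4827 + 2972 = 7799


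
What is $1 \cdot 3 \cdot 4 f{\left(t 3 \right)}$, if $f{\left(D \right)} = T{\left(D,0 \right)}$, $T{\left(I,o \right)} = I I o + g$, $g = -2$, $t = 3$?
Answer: $-24$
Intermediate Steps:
$T{\left(I,o \right)} = -2 + o I^{2}$ ($T{\left(I,o \right)} = I I o - 2 = I^{2} o - 2 = o I^{2} - 2 = -2 + o I^{2}$)
$f{\left(D \right)} = -2$ ($f{\left(D \right)} = -2 + 0 D^{2} = -2 + 0 = -2$)
$1 \cdot 3 \cdot 4 f{\left(t 3 \right)} = 1 \cdot 3 \cdot 4 \left(-2\right) = 3 \cdot 4 \left(-2\right) = 12 \left(-2\right) = -24$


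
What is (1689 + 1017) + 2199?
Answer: 4905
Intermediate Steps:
(1689 + 1017) + 2199 = 2706 + 2199 = 4905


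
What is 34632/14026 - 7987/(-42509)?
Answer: 792098675/298115617 ≈ 2.6570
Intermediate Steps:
34632/14026 - 7987/(-42509) = 34632*(1/14026) - 7987*(-1/42509) = 17316/7013 + 7987/42509 = 792098675/298115617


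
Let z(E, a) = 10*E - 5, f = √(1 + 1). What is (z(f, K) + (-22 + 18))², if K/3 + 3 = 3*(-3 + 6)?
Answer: 281 - 180*√2 ≈ 26.442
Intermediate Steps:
f = √2 ≈ 1.4142
K = 18 (K = -9 + 3*(3*(-3 + 6)) = -9 + 3*(3*3) = -9 + 3*9 = -9 + 27 = 18)
z(E, a) = -5 + 10*E
(z(f, K) + (-22 + 18))² = ((-5 + 10*√2) + (-22 + 18))² = ((-5 + 10*√2) - 4)² = (-9 + 10*√2)²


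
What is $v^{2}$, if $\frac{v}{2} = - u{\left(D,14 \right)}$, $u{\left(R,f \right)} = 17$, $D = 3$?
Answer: $1156$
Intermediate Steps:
$v = -34$ ($v = 2 \left(\left(-1\right) 17\right) = 2 \left(-17\right) = -34$)
$v^{2} = \left(-34\right)^{2} = 1156$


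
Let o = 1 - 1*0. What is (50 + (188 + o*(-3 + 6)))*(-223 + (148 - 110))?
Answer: -44585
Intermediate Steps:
o = 1 (o = 1 + 0 = 1)
(50 + (188 + o*(-3 + 6)))*(-223 + (148 - 110)) = (50 + (188 + 1*(-3 + 6)))*(-223 + (148 - 110)) = (50 + (188 + 1*3))*(-223 + 38) = (50 + (188 + 3))*(-185) = (50 + 191)*(-185) = 241*(-185) = -44585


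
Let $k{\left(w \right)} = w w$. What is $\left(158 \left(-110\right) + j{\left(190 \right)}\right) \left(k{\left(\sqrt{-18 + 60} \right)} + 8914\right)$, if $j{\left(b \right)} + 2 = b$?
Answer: $-153971552$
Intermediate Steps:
$j{\left(b \right)} = -2 + b$
$k{\left(w \right)} = w^{2}$
$\left(158 \left(-110\right) + j{\left(190 \right)}\right) \left(k{\left(\sqrt{-18 + 60} \right)} + 8914\right) = \left(158 \left(-110\right) + \left(-2 + 190\right)\right) \left(\left(\sqrt{-18 + 60}\right)^{2} + 8914\right) = \left(-17380 + 188\right) \left(\left(\sqrt{42}\right)^{2} + 8914\right) = - 17192 \left(42 + 8914\right) = \left(-17192\right) 8956 = -153971552$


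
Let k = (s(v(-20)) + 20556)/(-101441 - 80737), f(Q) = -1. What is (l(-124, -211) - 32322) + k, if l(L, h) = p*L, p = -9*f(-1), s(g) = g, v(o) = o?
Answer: -3045844250/91089 ≈ -33438.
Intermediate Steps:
p = 9 (p = -9*(-1) = 9)
k = -10268/91089 (k = (-20 + 20556)/(-101441 - 80737) = 20536/(-182178) = 20536*(-1/182178) = -10268/91089 ≈ -0.11272)
l(L, h) = 9*L
(l(-124, -211) - 32322) + k = (9*(-124) - 32322) - 10268/91089 = (-1116 - 32322) - 10268/91089 = -33438 - 10268/91089 = -3045844250/91089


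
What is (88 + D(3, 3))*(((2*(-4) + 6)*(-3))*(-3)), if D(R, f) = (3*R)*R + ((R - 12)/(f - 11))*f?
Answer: -8523/4 ≈ -2130.8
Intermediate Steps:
D(R, f) = 3*R**2 + f*(-12 + R)/(-11 + f) (D(R, f) = 3*R**2 + ((-12 + R)/(-11 + f))*f = 3*R**2 + f*(-12 + R)/(-11 + f))
(88 + D(3, 3))*(((2*(-4) + 6)*(-3))*(-3)) = (88 + (-33*3**2 - 12*3 + 3*3 + 3*3*3**2)/(-11 + 3))*(((2*(-4) + 6)*(-3))*(-3)) = (88 + (-33*9 - 36 + 9 + 3*3*9)/(-8))*(((-8 + 6)*(-3))*(-3)) = (88 - (-297 - 36 + 9 + 81)/8)*(-2*(-3)*(-3)) = (88 - 1/8*(-243))*(6*(-3)) = (88 + 243/8)*(-18) = (947/8)*(-18) = -8523/4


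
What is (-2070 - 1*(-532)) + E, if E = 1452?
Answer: -86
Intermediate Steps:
(-2070 - 1*(-532)) + E = (-2070 - 1*(-532)) + 1452 = (-2070 + 532) + 1452 = -1538 + 1452 = -86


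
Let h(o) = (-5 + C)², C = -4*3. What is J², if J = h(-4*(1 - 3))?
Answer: 83521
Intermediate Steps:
C = -12
h(o) = 289 (h(o) = (-5 - 12)² = (-17)² = 289)
J = 289
J² = 289² = 83521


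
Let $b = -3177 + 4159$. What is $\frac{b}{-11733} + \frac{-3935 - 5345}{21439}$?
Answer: $- \frac{129935338}{251543787} \approx -0.51655$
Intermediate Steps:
$b = 982$
$\frac{b}{-11733} + \frac{-3935 - 5345}{21439} = \frac{982}{-11733} + \frac{-3935 - 5345}{21439} = 982 \left(- \frac{1}{11733}\right) + \left(-3935 - 5345\right) \frac{1}{21439} = - \frac{982}{11733} - \frac{9280}{21439} = - \frac{129935338}{251543787}$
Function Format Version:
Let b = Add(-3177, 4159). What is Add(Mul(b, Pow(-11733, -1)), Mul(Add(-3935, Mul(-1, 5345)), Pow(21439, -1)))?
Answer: Rational(-129935338, 251543787) ≈ -0.51655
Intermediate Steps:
b = 982
Add(Mul(b, Pow(-11733, -1)), Mul(Add(-3935, Mul(-1, 5345)), Pow(21439, -1))) = Add(Mul(982, Pow(-11733, -1)), Mul(Add(-3935, Mul(-1, 5345)), Pow(21439, -1))) = Add(Mul(982, Rational(-1, 11733)), Mul(Add(-3935, -5345), Rational(1, 21439))) = Add(Rational(-982, 11733), Mul(-9280, Rational(1, 21439))) = Add(Rational(-982, 11733), Rational(-9280, 21439)) = Rational(-129935338, 251543787)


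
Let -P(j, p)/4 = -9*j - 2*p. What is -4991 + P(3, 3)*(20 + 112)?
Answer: 12433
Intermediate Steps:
P(j, p) = 8*p + 36*j (P(j, p) = -4*(-9*j - 2*p) = 8*p + 36*j)
-4991 + P(3, 3)*(20 + 112) = -4991 + (8*3 + 36*3)*(20 + 112) = -4991 + (24 + 108)*132 = -4991 + 132*132 = -4991 + 17424 = 12433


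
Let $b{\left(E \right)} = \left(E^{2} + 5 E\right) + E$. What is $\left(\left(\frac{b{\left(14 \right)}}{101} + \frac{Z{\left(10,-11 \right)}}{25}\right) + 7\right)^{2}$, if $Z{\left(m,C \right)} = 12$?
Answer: $\frac{670136769}{6375625} \approx 105.11$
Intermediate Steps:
$b{\left(E \right)} = E^{2} + 6 E$
$\left(\left(\frac{b{\left(14 \right)}}{101} + \frac{Z{\left(10,-11 \right)}}{25}\right) + 7\right)^{2} = \left(\left(\frac{14 \left(6 + 14\right)}{101} + \frac{12}{25}\right) + 7\right)^{2} = \left(\left(14 \cdot 20 \cdot \frac{1}{101} + 12 \cdot \frac{1}{25}\right) + 7\right)^{2} = \left(\left(280 \cdot \frac{1}{101} + \frac{12}{25}\right) + 7\right)^{2} = \left(\left(\frac{280}{101} + \frac{12}{25}\right) + 7\right)^{2} = \left(\frac{8212}{2525} + 7\right)^{2} = \left(\frac{25887}{2525}\right)^{2} = \frac{670136769}{6375625}$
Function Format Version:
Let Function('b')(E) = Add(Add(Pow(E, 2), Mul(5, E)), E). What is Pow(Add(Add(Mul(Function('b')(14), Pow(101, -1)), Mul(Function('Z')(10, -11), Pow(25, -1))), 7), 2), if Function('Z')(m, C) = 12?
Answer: Rational(670136769, 6375625) ≈ 105.11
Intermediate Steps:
Function('b')(E) = Add(Pow(E, 2), Mul(6, E))
Pow(Add(Add(Mul(Function('b')(14), Pow(101, -1)), Mul(Function('Z')(10, -11), Pow(25, -1))), 7), 2) = Pow(Add(Add(Mul(Mul(14, Add(6, 14)), Pow(101, -1)), Mul(12, Pow(25, -1))), 7), 2) = Pow(Add(Add(Mul(Mul(14, 20), Rational(1, 101)), Mul(12, Rational(1, 25))), 7), 2) = Pow(Add(Add(Mul(280, Rational(1, 101)), Rational(12, 25)), 7), 2) = Pow(Add(Add(Rational(280, 101), Rational(12, 25)), 7), 2) = Pow(Add(Rational(8212, 2525), 7), 2) = Pow(Rational(25887, 2525), 2) = Rational(670136769, 6375625)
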